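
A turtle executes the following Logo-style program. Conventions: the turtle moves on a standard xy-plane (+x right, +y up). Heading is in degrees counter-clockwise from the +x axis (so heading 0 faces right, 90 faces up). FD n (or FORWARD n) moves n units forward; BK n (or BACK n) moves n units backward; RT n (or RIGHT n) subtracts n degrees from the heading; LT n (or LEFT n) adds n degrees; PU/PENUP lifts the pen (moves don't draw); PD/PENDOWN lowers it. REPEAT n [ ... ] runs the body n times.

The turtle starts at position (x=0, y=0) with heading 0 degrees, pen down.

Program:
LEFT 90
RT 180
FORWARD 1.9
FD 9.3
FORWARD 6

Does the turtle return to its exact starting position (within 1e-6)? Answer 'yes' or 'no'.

Answer: no

Derivation:
Executing turtle program step by step:
Start: pos=(0,0), heading=0, pen down
LT 90: heading 0 -> 90
RT 180: heading 90 -> 270
FD 1.9: (0,0) -> (0,-1.9) [heading=270, draw]
FD 9.3: (0,-1.9) -> (0,-11.2) [heading=270, draw]
FD 6: (0,-11.2) -> (0,-17.2) [heading=270, draw]
Final: pos=(0,-17.2), heading=270, 3 segment(s) drawn

Start position: (0, 0)
Final position: (0, -17.2)
Distance = 17.2; >= 1e-6 -> NOT closed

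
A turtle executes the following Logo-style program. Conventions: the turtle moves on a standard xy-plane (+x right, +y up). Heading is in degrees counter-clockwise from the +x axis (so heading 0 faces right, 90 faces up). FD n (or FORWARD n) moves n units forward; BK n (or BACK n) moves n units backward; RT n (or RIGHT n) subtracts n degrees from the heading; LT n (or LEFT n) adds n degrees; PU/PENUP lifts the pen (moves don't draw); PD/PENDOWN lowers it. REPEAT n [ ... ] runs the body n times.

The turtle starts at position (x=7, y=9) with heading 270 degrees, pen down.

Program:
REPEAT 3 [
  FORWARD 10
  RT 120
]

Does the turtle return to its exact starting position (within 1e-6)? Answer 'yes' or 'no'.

Answer: yes

Derivation:
Executing turtle program step by step:
Start: pos=(7,9), heading=270, pen down
REPEAT 3 [
  -- iteration 1/3 --
  FD 10: (7,9) -> (7,-1) [heading=270, draw]
  RT 120: heading 270 -> 150
  -- iteration 2/3 --
  FD 10: (7,-1) -> (-1.66,4) [heading=150, draw]
  RT 120: heading 150 -> 30
  -- iteration 3/3 --
  FD 10: (-1.66,4) -> (7,9) [heading=30, draw]
  RT 120: heading 30 -> 270
]
Final: pos=(7,9), heading=270, 3 segment(s) drawn

Start position: (7, 9)
Final position: (7, 9)
Distance = 0; < 1e-6 -> CLOSED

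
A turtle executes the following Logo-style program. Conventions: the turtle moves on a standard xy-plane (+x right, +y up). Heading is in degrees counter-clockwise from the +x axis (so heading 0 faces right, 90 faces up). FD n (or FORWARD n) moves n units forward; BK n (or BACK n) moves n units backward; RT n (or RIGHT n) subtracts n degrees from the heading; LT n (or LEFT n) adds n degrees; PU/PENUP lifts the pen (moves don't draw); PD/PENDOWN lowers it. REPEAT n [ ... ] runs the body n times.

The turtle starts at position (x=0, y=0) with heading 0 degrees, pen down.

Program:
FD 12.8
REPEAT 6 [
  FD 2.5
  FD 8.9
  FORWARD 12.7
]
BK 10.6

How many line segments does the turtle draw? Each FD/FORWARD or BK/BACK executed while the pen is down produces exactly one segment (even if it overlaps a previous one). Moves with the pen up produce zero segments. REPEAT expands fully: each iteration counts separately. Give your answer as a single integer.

Answer: 20

Derivation:
Executing turtle program step by step:
Start: pos=(0,0), heading=0, pen down
FD 12.8: (0,0) -> (12.8,0) [heading=0, draw]
REPEAT 6 [
  -- iteration 1/6 --
  FD 2.5: (12.8,0) -> (15.3,0) [heading=0, draw]
  FD 8.9: (15.3,0) -> (24.2,0) [heading=0, draw]
  FD 12.7: (24.2,0) -> (36.9,0) [heading=0, draw]
  -- iteration 2/6 --
  FD 2.5: (36.9,0) -> (39.4,0) [heading=0, draw]
  FD 8.9: (39.4,0) -> (48.3,0) [heading=0, draw]
  FD 12.7: (48.3,0) -> (61,0) [heading=0, draw]
  -- iteration 3/6 --
  FD 2.5: (61,0) -> (63.5,0) [heading=0, draw]
  FD 8.9: (63.5,0) -> (72.4,0) [heading=0, draw]
  FD 12.7: (72.4,0) -> (85.1,0) [heading=0, draw]
  -- iteration 4/6 --
  FD 2.5: (85.1,0) -> (87.6,0) [heading=0, draw]
  FD 8.9: (87.6,0) -> (96.5,0) [heading=0, draw]
  FD 12.7: (96.5,0) -> (109.2,0) [heading=0, draw]
  -- iteration 5/6 --
  FD 2.5: (109.2,0) -> (111.7,0) [heading=0, draw]
  FD 8.9: (111.7,0) -> (120.6,0) [heading=0, draw]
  FD 12.7: (120.6,0) -> (133.3,0) [heading=0, draw]
  -- iteration 6/6 --
  FD 2.5: (133.3,0) -> (135.8,0) [heading=0, draw]
  FD 8.9: (135.8,0) -> (144.7,0) [heading=0, draw]
  FD 12.7: (144.7,0) -> (157.4,0) [heading=0, draw]
]
BK 10.6: (157.4,0) -> (146.8,0) [heading=0, draw]
Final: pos=(146.8,0), heading=0, 20 segment(s) drawn
Segments drawn: 20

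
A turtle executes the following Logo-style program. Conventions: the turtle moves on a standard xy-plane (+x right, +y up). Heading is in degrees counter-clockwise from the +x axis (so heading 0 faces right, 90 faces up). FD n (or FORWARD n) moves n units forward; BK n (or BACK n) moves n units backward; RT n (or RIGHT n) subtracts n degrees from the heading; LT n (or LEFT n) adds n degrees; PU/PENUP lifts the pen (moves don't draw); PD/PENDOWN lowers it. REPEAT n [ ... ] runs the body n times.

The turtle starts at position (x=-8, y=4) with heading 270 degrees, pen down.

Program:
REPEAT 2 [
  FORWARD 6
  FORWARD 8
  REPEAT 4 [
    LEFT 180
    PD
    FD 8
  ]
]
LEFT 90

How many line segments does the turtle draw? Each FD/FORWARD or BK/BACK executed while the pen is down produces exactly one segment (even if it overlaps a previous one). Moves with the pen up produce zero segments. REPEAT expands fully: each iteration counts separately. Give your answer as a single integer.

Answer: 12

Derivation:
Executing turtle program step by step:
Start: pos=(-8,4), heading=270, pen down
REPEAT 2 [
  -- iteration 1/2 --
  FD 6: (-8,4) -> (-8,-2) [heading=270, draw]
  FD 8: (-8,-2) -> (-8,-10) [heading=270, draw]
  REPEAT 4 [
    -- iteration 1/4 --
    LT 180: heading 270 -> 90
    PD: pen down
    FD 8: (-8,-10) -> (-8,-2) [heading=90, draw]
    -- iteration 2/4 --
    LT 180: heading 90 -> 270
    PD: pen down
    FD 8: (-8,-2) -> (-8,-10) [heading=270, draw]
    -- iteration 3/4 --
    LT 180: heading 270 -> 90
    PD: pen down
    FD 8: (-8,-10) -> (-8,-2) [heading=90, draw]
    -- iteration 4/4 --
    LT 180: heading 90 -> 270
    PD: pen down
    FD 8: (-8,-2) -> (-8,-10) [heading=270, draw]
  ]
  -- iteration 2/2 --
  FD 6: (-8,-10) -> (-8,-16) [heading=270, draw]
  FD 8: (-8,-16) -> (-8,-24) [heading=270, draw]
  REPEAT 4 [
    -- iteration 1/4 --
    LT 180: heading 270 -> 90
    PD: pen down
    FD 8: (-8,-24) -> (-8,-16) [heading=90, draw]
    -- iteration 2/4 --
    LT 180: heading 90 -> 270
    PD: pen down
    FD 8: (-8,-16) -> (-8,-24) [heading=270, draw]
    -- iteration 3/4 --
    LT 180: heading 270 -> 90
    PD: pen down
    FD 8: (-8,-24) -> (-8,-16) [heading=90, draw]
    -- iteration 4/4 --
    LT 180: heading 90 -> 270
    PD: pen down
    FD 8: (-8,-16) -> (-8,-24) [heading=270, draw]
  ]
]
LT 90: heading 270 -> 0
Final: pos=(-8,-24), heading=0, 12 segment(s) drawn
Segments drawn: 12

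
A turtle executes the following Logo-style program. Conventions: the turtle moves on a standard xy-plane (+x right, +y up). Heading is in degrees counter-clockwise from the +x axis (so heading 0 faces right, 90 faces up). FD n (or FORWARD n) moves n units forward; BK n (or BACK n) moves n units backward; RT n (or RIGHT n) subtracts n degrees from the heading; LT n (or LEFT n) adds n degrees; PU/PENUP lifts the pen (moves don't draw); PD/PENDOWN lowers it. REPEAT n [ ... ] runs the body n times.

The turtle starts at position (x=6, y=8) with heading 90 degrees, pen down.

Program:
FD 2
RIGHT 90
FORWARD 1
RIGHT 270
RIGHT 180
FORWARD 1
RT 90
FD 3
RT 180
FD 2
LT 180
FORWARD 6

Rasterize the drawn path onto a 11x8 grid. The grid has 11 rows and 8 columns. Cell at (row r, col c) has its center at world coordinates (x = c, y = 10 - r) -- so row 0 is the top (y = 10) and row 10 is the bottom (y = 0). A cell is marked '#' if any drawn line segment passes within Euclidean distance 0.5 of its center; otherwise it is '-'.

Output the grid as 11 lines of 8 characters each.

Segment 0: (6,8) -> (6,10)
Segment 1: (6,10) -> (7,10)
Segment 2: (7,10) -> (7,9)
Segment 3: (7,9) -> (4,9)
Segment 4: (4,9) -> (6,9)
Segment 5: (6,9) -> (0,9)

Answer: ------##
########
------#-
--------
--------
--------
--------
--------
--------
--------
--------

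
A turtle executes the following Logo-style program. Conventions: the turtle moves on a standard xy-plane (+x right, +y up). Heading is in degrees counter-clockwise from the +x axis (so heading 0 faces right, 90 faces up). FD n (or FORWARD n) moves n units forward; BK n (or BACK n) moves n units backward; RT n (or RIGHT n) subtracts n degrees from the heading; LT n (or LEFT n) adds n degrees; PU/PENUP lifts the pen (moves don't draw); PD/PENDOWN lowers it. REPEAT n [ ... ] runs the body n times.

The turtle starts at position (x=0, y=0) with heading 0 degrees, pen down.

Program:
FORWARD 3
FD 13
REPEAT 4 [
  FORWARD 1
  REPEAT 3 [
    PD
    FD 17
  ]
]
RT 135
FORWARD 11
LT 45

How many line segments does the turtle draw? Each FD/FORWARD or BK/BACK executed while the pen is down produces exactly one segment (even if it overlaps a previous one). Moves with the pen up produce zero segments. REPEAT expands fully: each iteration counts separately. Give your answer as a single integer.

Executing turtle program step by step:
Start: pos=(0,0), heading=0, pen down
FD 3: (0,0) -> (3,0) [heading=0, draw]
FD 13: (3,0) -> (16,0) [heading=0, draw]
REPEAT 4 [
  -- iteration 1/4 --
  FD 1: (16,0) -> (17,0) [heading=0, draw]
  REPEAT 3 [
    -- iteration 1/3 --
    PD: pen down
    FD 17: (17,0) -> (34,0) [heading=0, draw]
    -- iteration 2/3 --
    PD: pen down
    FD 17: (34,0) -> (51,0) [heading=0, draw]
    -- iteration 3/3 --
    PD: pen down
    FD 17: (51,0) -> (68,0) [heading=0, draw]
  ]
  -- iteration 2/4 --
  FD 1: (68,0) -> (69,0) [heading=0, draw]
  REPEAT 3 [
    -- iteration 1/3 --
    PD: pen down
    FD 17: (69,0) -> (86,0) [heading=0, draw]
    -- iteration 2/3 --
    PD: pen down
    FD 17: (86,0) -> (103,0) [heading=0, draw]
    -- iteration 3/3 --
    PD: pen down
    FD 17: (103,0) -> (120,0) [heading=0, draw]
  ]
  -- iteration 3/4 --
  FD 1: (120,0) -> (121,0) [heading=0, draw]
  REPEAT 3 [
    -- iteration 1/3 --
    PD: pen down
    FD 17: (121,0) -> (138,0) [heading=0, draw]
    -- iteration 2/3 --
    PD: pen down
    FD 17: (138,0) -> (155,0) [heading=0, draw]
    -- iteration 3/3 --
    PD: pen down
    FD 17: (155,0) -> (172,0) [heading=0, draw]
  ]
  -- iteration 4/4 --
  FD 1: (172,0) -> (173,0) [heading=0, draw]
  REPEAT 3 [
    -- iteration 1/3 --
    PD: pen down
    FD 17: (173,0) -> (190,0) [heading=0, draw]
    -- iteration 2/3 --
    PD: pen down
    FD 17: (190,0) -> (207,0) [heading=0, draw]
    -- iteration 3/3 --
    PD: pen down
    FD 17: (207,0) -> (224,0) [heading=0, draw]
  ]
]
RT 135: heading 0 -> 225
FD 11: (224,0) -> (216.222,-7.778) [heading=225, draw]
LT 45: heading 225 -> 270
Final: pos=(216.222,-7.778), heading=270, 19 segment(s) drawn
Segments drawn: 19

Answer: 19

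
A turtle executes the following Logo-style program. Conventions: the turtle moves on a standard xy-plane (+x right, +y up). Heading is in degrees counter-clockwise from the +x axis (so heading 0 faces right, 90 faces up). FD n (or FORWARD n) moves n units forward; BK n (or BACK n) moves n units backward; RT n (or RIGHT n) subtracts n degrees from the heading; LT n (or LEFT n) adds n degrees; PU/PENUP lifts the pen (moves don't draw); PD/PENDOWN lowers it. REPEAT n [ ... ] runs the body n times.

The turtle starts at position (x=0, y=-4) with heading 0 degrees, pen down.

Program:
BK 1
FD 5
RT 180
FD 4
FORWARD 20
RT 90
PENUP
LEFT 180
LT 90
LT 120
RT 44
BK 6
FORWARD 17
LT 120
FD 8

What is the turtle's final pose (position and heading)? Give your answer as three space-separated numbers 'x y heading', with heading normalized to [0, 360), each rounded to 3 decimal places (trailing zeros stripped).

Answer: -25.029 4.468 196

Derivation:
Executing turtle program step by step:
Start: pos=(0,-4), heading=0, pen down
BK 1: (0,-4) -> (-1,-4) [heading=0, draw]
FD 5: (-1,-4) -> (4,-4) [heading=0, draw]
RT 180: heading 0 -> 180
FD 4: (4,-4) -> (0,-4) [heading=180, draw]
FD 20: (0,-4) -> (-20,-4) [heading=180, draw]
RT 90: heading 180 -> 90
PU: pen up
LT 180: heading 90 -> 270
LT 90: heading 270 -> 0
LT 120: heading 0 -> 120
RT 44: heading 120 -> 76
BK 6: (-20,-4) -> (-21.452,-9.822) [heading=76, move]
FD 17: (-21.452,-9.822) -> (-17.339,6.673) [heading=76, move]
LT 120: heading 76 -> 196
FD 8: (-17.339,6.673) -> (-25.029,4.468) [heading=196, move]
Final: pos=(-25.029,4.468), heading=196, 4 segment(s) drawn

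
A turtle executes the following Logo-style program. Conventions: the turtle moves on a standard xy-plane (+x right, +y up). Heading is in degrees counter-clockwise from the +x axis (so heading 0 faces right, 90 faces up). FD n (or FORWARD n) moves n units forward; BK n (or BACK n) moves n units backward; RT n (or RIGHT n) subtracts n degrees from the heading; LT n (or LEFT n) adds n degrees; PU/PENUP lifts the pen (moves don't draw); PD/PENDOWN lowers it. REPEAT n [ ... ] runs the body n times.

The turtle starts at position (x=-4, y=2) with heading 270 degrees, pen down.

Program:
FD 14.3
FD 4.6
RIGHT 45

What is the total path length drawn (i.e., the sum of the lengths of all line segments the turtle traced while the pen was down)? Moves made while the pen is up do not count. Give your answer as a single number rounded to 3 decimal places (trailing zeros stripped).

Executing turtle program step by step:
Start: pos=(-4,2), heading=270, pen down
FD 14.3: (-4,2) -> (-4,-12.3) [heading=270, draw]
FD 4.6: (-4,-12.3) -> (-4,-16.9) [heading=270, draw]
RT 45: heading 270 -> 225
Final: pos=(-4,-16.9), heading=225, 2 segment(s) drawn

Segment lengths:
  seg 1: (-4,2) -> (-4,-12.3), length = 14.3
  seg 2: (-4,-12.3) -> (-4,-16.9), length = 4.6
Total = 18.9

Answer: 18.9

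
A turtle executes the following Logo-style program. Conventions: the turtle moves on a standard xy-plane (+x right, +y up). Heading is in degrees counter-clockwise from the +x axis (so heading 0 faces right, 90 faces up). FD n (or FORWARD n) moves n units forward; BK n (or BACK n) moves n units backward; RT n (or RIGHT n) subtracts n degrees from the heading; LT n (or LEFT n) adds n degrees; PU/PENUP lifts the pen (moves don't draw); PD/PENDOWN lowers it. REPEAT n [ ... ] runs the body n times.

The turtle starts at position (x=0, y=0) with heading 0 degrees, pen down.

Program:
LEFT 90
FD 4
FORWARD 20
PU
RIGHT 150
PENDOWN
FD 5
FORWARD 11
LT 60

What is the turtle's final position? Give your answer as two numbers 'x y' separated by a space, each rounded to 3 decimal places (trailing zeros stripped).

Answer: 8 10.144

Derivation:
Executing turtle program step by step:
Start: pos=(0,0), heading=0, pen down
LT 90: heading 0 -> 90
FD 4: (0,0) -> (0,4) [heading=90, draw]
FD 20: (0,4) -> (0,24) [heading=90, draw]
PU: pen up
RT 150: heading 90 -> 300
PD: pen down
FD 5: (0,24) -> (2.5,19.67) [heading=300, draw]
FD 11: (2.5,19.67) -> (8,10.144) [heading=300, draw]
LT 60: heading 300 -> 0
Final: pos=(8,10.144), heading=0, 4 segment(s) drawn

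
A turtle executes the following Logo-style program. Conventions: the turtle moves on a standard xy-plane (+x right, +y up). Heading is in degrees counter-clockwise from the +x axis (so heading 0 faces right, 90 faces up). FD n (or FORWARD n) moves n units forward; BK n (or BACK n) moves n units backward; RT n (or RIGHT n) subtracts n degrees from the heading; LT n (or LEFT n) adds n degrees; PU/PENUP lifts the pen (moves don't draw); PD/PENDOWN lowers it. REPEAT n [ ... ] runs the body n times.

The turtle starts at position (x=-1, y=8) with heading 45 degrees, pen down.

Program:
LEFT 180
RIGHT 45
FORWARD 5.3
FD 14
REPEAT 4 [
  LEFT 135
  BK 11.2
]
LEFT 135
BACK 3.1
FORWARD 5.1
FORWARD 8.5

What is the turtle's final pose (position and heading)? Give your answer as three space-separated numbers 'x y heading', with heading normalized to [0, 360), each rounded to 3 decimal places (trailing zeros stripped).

Answer: -38.925 20.064 135

Derivation:
Executing turtle program step by step:
Start: pos=(-1,8), heading=45, pen down
LT 180: heading 45 -> 225
RT 45: heading 225 -> 180
FD 5.3: (-1,8) -> (-6.3,8) [heading=180, draw]
FD 14: (-6.3,8) -> (-20.3,8) [heading=180, draw]
REPEAT 4 [
  -- iteration 1/4 --
  LT 135: heading 180 -> 315
  BK 11.2: (-20.3,8) -> (-28.22,15.92) [heading=315, draw]
  -- iteration 2/4 --
  LT 135: heading 315 -> 90
  BK 11.2: (-28.22,15.92) -> (-28.22,4.72) [heading=90, draw]
  -- iteration 3/4 --
  LT 135: heading 90 -> 225
  BK 11.2: (-28.22,4.72) -> (-20.3,12.639) [heading=225, draw]
  -- iteration 4/4 --
  LT 135: heading 225 -> 0
  BK 11.2: (-20.3,12.639) -> (-31.5,12.639) [heading=0, draw]
]
LT 135: heading 0 -> 135
BK 3.1: (-31.5,12.639) -> (-29.308,10.447) [heading=135, draw]
FD 5.1: (-29.308,10.447) -> (-32.914,14.053) [heading=135, draw]
FD 8.5: (-32.914,14.053) -> (-38.925,20.064) [heading=135, draw]
Final: pos=(-38.925,20.064), heading=135, 9 segment(s) drawn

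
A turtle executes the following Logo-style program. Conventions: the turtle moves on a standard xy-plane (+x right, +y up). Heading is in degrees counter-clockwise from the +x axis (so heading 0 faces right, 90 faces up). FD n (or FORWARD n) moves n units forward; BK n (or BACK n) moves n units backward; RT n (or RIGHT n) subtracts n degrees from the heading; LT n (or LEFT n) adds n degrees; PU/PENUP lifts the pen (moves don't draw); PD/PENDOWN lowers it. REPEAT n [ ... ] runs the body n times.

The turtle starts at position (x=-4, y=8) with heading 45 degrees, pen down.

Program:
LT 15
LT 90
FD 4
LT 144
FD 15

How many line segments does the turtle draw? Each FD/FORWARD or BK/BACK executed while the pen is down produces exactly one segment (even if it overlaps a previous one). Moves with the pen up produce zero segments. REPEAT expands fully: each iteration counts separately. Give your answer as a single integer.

Executing turtle program step by step:
Start: pos=(-4,8), heading=45, pen down
LT 15: heading 45 -> 60
LT 90: heading 60 -> 150
FD 4: (-4,8) -> (-7.464,10) [heading=150, draw]
LT 144: heading 150 -> 294
FD 15: (-7.464,10) -> (-1.363,-3.703) [heading=294, draw]
Final: pos=(-1.363,-3.703), heading=294, 2 segment(s) drawn
Segments drawn: 2

Answer: 2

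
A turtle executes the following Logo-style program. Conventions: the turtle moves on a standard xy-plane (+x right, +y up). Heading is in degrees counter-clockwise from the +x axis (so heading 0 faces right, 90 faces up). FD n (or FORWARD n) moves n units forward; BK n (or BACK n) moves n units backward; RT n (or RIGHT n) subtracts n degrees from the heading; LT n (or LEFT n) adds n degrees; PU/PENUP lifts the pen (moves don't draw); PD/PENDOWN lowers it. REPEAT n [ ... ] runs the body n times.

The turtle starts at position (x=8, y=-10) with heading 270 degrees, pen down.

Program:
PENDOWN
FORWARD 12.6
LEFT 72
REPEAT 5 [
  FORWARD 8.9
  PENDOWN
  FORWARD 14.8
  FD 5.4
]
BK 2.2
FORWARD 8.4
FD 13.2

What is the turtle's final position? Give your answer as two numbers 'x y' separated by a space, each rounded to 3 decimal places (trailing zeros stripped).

Answer: 164.829 -73.557

Derivation:
Executing turtle program step by step:
Start: pos=(8,-10), heading=270, pen down
PD: pen down
FD 12.6: (8,-10) -> (8,-22.6) [heading=270, draw]
LT 72: heading 270 -> 342
REPEAT 5 [
  -- iteration 1/5 --
  FD 8.9: (8,-22.6) -> (16.464,-25.35) [heading=342, draw]
  PD: pen down
  FD 14.8: (16.464,-25.35) -> (30.54,-29.924) [heading=342, draw]
  FD 5.4: (30.54,-29.924) -> (35.676,-31.592) [heading=342, draw]
  -- iteration 2/5 --
  FD 8.9: (35.676,-31.592) -> (44.14,-34.343) [heading=342, draw]
  PD: pen down
  FD 14.8: (44.14,-34.343) -> (58.216,-38.916) [heading=342, draw]
  FD 5.4: (58.216,-38.916) -> (63.351,-40.585) [heading=342, draw]
  -- iteration 3/5 --
  FD 8.9: (63.351,-40.585) -> (71.816,-43.335) [heading=342, draw]
  PD: pen down
  FD 14.8: (71.816,-43.335) -> (85.892,-47.908) [heading=342, draw]
  FD 5.4: (85.892,-47.908) -> (91.027,-49.577) [heading=342, draw]
  -- iteration 4/5 --
  FD 8.9: (91.027,-49.577) -> (99.492,-52.327) [heading=342, draw]
  PD: pen down
  FD 14.8: (99.492,-52.327) -> (113.567,-56.901) [heading=342, draw]
  FD 5.4: (113.567,-56.901) -> (118.703,-58.57) [heading=342, draw]
  -- iteration 5/5 --
  FD 8.9: (118.703,-58.57) -> (127.167,-61.32) [heading=342, draw]
  PD: pen down
  FD 14.8: (127.167,-61.32) -> (141.243,-65.893) [heading=342, draw]
  FD 5.4: (141.243,-65.893) -> (146.379,-67.562) [heading=342, draw]
]
BK 2.2: (146.379,-67.562) -> (144.286,-66.882) [heading=342, draw]
FD 8.4: (144.286,-66.882) -> (152.275,-69.478) [heading=342, draw]
FD 13.2: (152.275,-69.478) -> (164.829,-73.557) [heading=342, draw]
Final: pos=(164.829,-73.557), heading=342, 19 segment(s) drawn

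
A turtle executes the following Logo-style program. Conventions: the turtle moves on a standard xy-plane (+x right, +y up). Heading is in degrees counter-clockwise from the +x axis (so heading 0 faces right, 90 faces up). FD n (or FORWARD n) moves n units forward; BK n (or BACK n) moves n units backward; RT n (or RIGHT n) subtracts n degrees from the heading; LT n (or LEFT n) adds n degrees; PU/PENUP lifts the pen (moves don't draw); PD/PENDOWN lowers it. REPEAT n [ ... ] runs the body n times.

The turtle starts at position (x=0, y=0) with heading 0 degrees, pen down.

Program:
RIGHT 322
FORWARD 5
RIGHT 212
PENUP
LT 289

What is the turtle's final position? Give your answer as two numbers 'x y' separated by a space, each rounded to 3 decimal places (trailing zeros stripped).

Executing turtle program step by step:
Start: pos=(0,0), heading=0, pen down
RT 322: heading 0 -> 38
FD 5: (0,0) -> (3.94,3.078) [heading=38, draw]
RT 212: heading 38 -> 186
PU: pen up
LT 289: heading 186 -> 115
Final: pos=(3.94,3.078), heading=115, 1 segment(s) drawn

Answer: 3.94 3.078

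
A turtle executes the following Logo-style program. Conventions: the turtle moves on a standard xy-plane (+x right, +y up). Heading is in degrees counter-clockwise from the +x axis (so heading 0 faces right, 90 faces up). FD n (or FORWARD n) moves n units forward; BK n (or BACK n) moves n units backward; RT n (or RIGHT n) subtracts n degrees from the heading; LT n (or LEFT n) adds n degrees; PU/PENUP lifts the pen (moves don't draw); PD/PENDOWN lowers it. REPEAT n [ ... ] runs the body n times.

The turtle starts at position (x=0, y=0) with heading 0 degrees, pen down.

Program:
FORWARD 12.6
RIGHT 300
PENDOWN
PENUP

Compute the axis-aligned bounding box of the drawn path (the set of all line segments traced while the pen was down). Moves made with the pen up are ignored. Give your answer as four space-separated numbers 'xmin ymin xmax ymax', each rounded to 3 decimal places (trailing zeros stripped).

Answer: 0 0 12.6 0

Derivation:
Executing turtle program step by step:
Start: pos=(0,0), heading=0, pen down
FD 12.6: (0,0) -> (12.6,0) [heading=0, draw]
RT 300: heading 0 -> 60
PD: pen down
PU: pen up
Final: pos=(12.6,0), heading=60, 1 segment(s) drawn

Segment endpoints: x in {0, 12.6}, y in {0}
xmin=0, ymin=0, xmax=12.6, ymax=0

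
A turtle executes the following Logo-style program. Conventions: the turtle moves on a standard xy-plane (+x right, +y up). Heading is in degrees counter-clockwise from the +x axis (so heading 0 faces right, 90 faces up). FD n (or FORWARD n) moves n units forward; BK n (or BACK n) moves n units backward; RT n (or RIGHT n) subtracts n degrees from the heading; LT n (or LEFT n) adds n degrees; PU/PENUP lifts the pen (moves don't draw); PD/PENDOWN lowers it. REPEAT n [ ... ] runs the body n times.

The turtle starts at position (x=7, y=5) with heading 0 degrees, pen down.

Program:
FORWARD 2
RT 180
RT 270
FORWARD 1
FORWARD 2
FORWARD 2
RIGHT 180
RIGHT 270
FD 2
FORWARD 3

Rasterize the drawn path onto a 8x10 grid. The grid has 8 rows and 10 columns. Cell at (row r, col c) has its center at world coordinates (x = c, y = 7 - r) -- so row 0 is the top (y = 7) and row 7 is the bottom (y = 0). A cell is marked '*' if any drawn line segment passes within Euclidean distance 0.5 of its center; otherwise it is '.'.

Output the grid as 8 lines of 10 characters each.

Answer: ..........
..........
.......***
.........*
.........*
.........*
.........*
....******

Derivation:
Segment 0: (7,5) -> (9,5)
Segment 1: (9,5) -> (9,4)
Segment 2: (9,4) -> (9,2)
Segment 3: (9,2) -> (9,0)
Segment 4: (9,0) -> (7,-0)
Segment 5: (7,-0) -> (4,-0)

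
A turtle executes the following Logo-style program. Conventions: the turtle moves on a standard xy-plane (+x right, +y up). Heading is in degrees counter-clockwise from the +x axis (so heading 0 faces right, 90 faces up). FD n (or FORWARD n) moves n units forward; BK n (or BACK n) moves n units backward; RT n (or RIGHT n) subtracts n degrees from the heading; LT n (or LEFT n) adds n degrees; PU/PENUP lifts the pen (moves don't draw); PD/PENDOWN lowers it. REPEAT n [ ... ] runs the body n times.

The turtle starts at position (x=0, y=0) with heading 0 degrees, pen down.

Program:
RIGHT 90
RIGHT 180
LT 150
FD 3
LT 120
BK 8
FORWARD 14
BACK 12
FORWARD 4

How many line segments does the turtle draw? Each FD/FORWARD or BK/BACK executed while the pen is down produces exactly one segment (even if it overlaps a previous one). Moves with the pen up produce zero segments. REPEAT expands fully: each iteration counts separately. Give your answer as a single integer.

Executing turtle program step by step:
Start: pos=(0,0), heading=0, pen down
RT 90: heading 0 -> 270
RT 180: heading 270 -> 90
LT 150: heading 90 -> 240
FD 3: (0,0) -> (-1.5,-2.598) [heading=240, draw]
LT 120: heading 240 -> 0
BK 8: (-1.5,-2.598) -> (-9.5,-2.598) [heading=0, draw]
FD 14: (-9.5,-2.598) -> (4.5,-2.598) [heading=0, draw]
BK 12: (4.5,-2.598) -> (-7.5,-2.598) [heading=0, draw]
FD 4: (-7.5,-2.598) -> (-3.5,-2.598) [heading=0, draw]
Final: pos=(-3.5,-2.598), heading=0, 5 segment(s) drawn
Segments drawn: 5

Answer: 5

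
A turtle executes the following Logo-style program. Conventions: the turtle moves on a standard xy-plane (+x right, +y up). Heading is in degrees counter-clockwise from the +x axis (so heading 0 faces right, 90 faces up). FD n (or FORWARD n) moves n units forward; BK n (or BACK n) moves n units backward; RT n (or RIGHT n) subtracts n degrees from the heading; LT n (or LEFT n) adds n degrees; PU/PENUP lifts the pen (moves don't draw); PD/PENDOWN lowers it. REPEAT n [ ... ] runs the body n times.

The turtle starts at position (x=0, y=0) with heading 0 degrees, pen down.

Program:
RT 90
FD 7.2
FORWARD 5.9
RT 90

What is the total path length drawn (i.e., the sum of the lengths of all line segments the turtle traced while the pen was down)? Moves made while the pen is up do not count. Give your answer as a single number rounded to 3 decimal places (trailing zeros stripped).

Executing turtle program step by step:
Start: pos=(0,0), heading=0, pen down
RT 90: heading 0 -> 270
FD 7.2: (0,0) -> (0,-7.2) [heading=270, draw]
FD 5.9: (0,-7.2) -> (0,-13.1) [heading=270, draw]
RT 90: heading 270 -> 180
Final: pos=(0,-13.1), heading=180, 2 segment(s) drawn

Segment lengths:
  seg 1: (0,0) -> (0,-7.2), length = 7.2
  seg 2: (0,-7.2) -> (0,-13.1), length = 5.9
Total = 13.1

Answer: 13.1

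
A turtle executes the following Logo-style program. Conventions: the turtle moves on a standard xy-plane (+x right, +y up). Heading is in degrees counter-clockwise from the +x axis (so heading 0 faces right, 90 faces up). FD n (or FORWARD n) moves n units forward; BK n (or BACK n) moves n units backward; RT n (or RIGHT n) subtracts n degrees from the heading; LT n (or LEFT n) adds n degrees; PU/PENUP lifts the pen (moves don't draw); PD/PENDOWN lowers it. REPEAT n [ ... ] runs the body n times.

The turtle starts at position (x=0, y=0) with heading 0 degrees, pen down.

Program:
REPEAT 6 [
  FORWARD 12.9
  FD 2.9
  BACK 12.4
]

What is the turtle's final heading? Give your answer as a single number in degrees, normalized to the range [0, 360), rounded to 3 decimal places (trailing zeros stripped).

Executing turtle program step by step:
Start: pos=(0,0), heading=0, pen down
REPEAT 6 [
  -- iteration 1/6 --
  FD 12.9: (0,0) -> (12.9,0) [heading=0, draw]
  FD 2.9: (12.9,0) -> (15.8,0) [heading=0, draw]
  BK 12.4: (15.8,0) -> (3.4,0) [heading=0, draw]
  -- iteration 2/6 --
  FD 12.9: (3.4,0) -> (16.3,0) [heading=0, draw]
  FD 2.9: (16.3,0) -> (19.2,0) [heading=0, draw]
  BK 12.4: (19.2,0) -> (6.8,0) [heading=0, draw]
  -- iteration 3/6 --
  FD 12.9: (6.8,0) -> (19.7,0) [heading=0, draw]
  FD 2.9: (19.7,0) -> (22.6,0) [heading=0, draw]
  BK 12.4: (22.6,0) -> (10.2,0) [heading=0, draw]
  -- iteration 4/6 --
  FD 12.9: (10.2,0) -> (23.1,0) [heading=0, draw]
  FD 2.9: (23.1,0) -> (26,0) [heading=0, draw]
  BK 12.4: (26,0) -> (13.6,0) [heading=0, draw]
  -- iteration 5/6 --
  FD 12.9: (13.6,0) -> (26.5,0) [heading=0, draw]
  FD 2.9: (26.5,0) -> (29.4,0) [heading=0, draw]
  BK 12.4: (29.4,0) -> (17,0) [heading=0, draw]
  -- iteration 6/6 --
  FD 12.9: (17,0) -> (29.9,0) [heading=0, draw]
  FD 2.9: (29.9,0) -> (32.8,0) [heading=0, draw]
  BK 12.4: (32.8,0) -> (20.4,0) [heading=0, draw]
]
Final: pos=(20.4,0), heading=0, 18 segment(s) drawn

Answer: 0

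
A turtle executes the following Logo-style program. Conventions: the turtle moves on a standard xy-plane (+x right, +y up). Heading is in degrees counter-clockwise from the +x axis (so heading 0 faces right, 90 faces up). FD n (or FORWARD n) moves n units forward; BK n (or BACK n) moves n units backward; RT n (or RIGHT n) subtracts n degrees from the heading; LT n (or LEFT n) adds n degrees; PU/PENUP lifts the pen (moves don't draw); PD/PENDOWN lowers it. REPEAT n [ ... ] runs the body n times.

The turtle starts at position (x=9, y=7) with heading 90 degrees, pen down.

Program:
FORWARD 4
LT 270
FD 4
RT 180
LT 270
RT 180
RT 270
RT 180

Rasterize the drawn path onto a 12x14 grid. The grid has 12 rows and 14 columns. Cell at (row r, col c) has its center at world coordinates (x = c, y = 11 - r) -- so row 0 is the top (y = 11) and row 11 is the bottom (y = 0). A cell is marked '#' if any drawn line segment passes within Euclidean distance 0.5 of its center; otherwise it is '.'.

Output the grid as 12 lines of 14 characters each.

Answer: .........#####
.........#....
.........#....
.........#....
.........#....
..............
..............
..............
..............
..............
..............
..............

Derivation:
Segment 0: (9,7) -> (9,11)
Segment 1: (9,11) -> (13,11)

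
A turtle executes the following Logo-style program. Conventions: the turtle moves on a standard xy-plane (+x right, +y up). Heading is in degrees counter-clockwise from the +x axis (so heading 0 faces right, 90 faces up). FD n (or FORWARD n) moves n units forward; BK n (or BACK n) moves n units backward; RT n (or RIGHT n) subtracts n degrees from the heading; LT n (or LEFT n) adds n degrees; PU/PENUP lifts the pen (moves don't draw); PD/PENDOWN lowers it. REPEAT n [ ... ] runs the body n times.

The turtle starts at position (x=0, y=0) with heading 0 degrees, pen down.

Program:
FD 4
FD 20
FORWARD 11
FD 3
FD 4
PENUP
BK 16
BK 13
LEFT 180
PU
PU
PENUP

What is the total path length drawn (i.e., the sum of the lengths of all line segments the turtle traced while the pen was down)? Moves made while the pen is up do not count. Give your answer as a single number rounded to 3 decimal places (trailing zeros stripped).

Answer: 42

Derivation:
Executing turtle program step by step:
Start: pos=(0,0), heading=0, pen down
FD 4: (0,0) -> (4,0) [heading=0, draw]
FD 20: (4,0) -> (24,0) [heading=0, draw]
FD 11: (24,0) -> (35,0) [heading=0, draw]
FD 3: (35,0) -> (38,0) [heading=0, draw]
FD 4: (38,0) -> (42,0) [heading=0, draw]
PU: pen up
BK 16: (42,0) -> (26,0) [heading=0, move]
BK 13: (26,0) -> (13,0) [heading=0, move]
LT 180: heading 0 -> 180
PU: pen up
PU: pen up
PU: pen up
Final: pos=(13,0), heading=180, 5 segment(s) drawn

Segment lengths:
  seg 1: (0,0) -> (4,0), length = 4
  seg 2: (4,0) -> (24,0), length = 20
  seg 3: (24,0) -> (35,0), length = 11
  seg 4: (35,0) -> (38,0), length = 3
  seg 5: (38,0) -> (42,0), length = 4
Total = 42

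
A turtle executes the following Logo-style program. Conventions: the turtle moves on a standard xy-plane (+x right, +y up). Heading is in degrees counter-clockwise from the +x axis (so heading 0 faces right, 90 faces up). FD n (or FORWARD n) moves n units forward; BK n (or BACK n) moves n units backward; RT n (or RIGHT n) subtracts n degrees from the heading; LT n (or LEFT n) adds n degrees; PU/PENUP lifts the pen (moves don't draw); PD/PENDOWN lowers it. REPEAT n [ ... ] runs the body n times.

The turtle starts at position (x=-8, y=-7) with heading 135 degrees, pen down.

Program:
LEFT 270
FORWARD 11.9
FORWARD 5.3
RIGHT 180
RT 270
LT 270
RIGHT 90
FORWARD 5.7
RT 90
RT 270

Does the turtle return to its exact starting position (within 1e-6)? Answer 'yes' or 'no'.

Answer: no

Derivation:
Executing turtle program step by step:
Start: pos=(-8,-7), heading=135, pen down
LT 270: heading 135 -> 45
FD 11.9: (-8,-7) -> (0.415,1.415) [heading=45, draw]
FD 5.3: (0.415,1.415) -> (4.162,5.162) [heading=45, draw]
RT 180: heading 45 -> 225
RT 270: heading 225 -> 315
LT 270: heading 315 -> 225
RT 90: heading 225 -> 135
FD 5.7: (4.162,5.162) -> (0.132,9.193) [heading=135, draw]
RT 90: heading 135 -> 45
RT 270: heading 45 -> 135
Final: pos=(0.132,9.193), heading=135, 3 segment(s) drawn

Start position: (-8, -7)
Final position: (0.132, 9.193)
Distance = 18.12; >= 1e-6 -> NOT closed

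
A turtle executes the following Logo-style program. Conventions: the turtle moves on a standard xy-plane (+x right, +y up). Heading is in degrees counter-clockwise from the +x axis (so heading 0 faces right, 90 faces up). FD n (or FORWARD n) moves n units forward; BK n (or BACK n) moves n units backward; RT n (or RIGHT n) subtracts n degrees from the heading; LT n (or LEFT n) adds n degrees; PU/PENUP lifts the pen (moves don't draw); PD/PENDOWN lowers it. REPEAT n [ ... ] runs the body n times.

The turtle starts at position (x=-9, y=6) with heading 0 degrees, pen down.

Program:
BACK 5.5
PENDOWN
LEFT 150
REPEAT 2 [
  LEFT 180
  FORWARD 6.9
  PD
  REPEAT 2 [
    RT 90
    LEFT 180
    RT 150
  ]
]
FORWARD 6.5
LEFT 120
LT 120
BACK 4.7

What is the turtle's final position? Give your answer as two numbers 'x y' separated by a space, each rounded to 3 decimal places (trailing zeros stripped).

Answer: 1.521 -2.85

Derivation:
Executing turtle program step by step:
Start: pos=(-9,6), heading=0, pen down
BK 5.5: (-9,6) -> (-14.5,6) [heading=0, draw]
PD: pen down
LT 150: heading 0 -> 150
REPEAT 2 [
  -- iteration 1/2 --
  LT 180: heading 150 -> 330
  FD 6.9: (-14.5,6) -> (-8.524,2.55) [heading=330, draw]
  PD: pen down
  REPEAT 2 [
    -- iteration 1/2 --
    RT 90: heading 330 -> 240
    LT 180: heading 240 -> 60
    RT 150: heading 60 -> 270
    -- iteration 2/2 --
    RT 90: heading 270 -> 180
    LT 180: heading 180 -> 0
    RT 150: heading 0 -> 210
  ]
  -- iteration 2/2 --
  LT 180: heading 210 -> 30
  FD 6.9: (-8.524,2.55) -> (-2.549,6) [heading=30, draw]
  PD: pen down
  REPEAT 2 [
    -- iteration 1/2 --
    RT 90: heading 30 -> 300
    LT 180: heading 300 -> 120
    RT 150: heading 120 -> 330
    -- iteration 2/2 --
    RT 90: heading 330 -> 240
    LT 180: heading 240 -> 60
    RT 150: heading 60 -> 270
  ]
]
FD 6.5: (-2.549,6) -> (-2.549,-0.5) [heading=270, draw]
LT 120: heading 270 -> 30
LT 120: heading 30 -> 150
BK 4.7: (-2.549,-0.5) -> (1.521,-2.85) [heading=150, draw]
Final: pos=(1.521,-2.85), heading=150, 5 segment(s) drawn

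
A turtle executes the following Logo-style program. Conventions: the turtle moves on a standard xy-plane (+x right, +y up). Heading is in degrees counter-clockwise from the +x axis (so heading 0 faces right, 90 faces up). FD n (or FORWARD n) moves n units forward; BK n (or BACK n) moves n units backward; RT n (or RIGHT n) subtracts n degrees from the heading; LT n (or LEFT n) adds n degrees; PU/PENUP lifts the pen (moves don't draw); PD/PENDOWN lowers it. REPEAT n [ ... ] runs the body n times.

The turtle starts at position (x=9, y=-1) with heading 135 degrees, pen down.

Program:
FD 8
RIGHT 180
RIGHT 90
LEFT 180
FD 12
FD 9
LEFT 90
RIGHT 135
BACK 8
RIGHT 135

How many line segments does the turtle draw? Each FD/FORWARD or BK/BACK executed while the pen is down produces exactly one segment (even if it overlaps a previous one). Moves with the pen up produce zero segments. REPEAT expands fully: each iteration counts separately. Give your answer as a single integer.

Executing turtle program step by step:
Start: pos=(9,-1), heading=135, pen down
FD 8: (9,-1) -> (3.343,4.657) [heading=135, draw]
RT 180: heading 135 -> 315
RT 90: heading 315 -> 225
LT 180: heading 225 -> 45
FD 12: (3.343,4.657) -> (11.828,13.142) [heading=45, draw]
FD 9: (11.828,13.142) -> (18.192,19.506) [heading=45, draw]
LT 90: heading 45 -> 135
RT 135: heading 135 -> 0
BK 8: (18.192,19.506) -> (10.192,19.506) [heading=0, draw]
RT 135: heading 0 -> 225
Final: pos=(10.192,19.506), heading=225, 4 segment(s) drawn
Segments drawn: 4

Answer: 4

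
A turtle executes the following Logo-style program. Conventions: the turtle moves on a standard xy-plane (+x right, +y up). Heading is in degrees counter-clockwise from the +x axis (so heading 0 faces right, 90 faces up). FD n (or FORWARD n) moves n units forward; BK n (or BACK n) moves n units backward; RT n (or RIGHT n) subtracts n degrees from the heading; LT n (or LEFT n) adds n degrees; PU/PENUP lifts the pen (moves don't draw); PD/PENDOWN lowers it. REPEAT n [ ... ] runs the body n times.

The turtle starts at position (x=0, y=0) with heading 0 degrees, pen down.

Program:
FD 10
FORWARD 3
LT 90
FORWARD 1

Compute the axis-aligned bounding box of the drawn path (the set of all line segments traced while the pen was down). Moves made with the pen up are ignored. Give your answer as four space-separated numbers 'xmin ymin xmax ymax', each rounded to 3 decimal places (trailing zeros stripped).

Answer: 0 0 13 1

Derivation:
Executing turtle program step by step:
Start: pos=(0,0), heading=0, pen down
FD 10: (0,0) -> (10,0) [heading=0, draw]
FD 3: (10,0) -> (13,0) [heading=0, draw]
LT 90: heading 0 -> 90
FD 1: (13,0) -> (13,1) [heading=90, draw]
Final: pos=(13,1), heading=90, 3 segment(s) drawn

Segment endpoints: x in {0, 10, 13}, y in {0, 1}
xmin=0, ymin=0, xmax=13, ymax=1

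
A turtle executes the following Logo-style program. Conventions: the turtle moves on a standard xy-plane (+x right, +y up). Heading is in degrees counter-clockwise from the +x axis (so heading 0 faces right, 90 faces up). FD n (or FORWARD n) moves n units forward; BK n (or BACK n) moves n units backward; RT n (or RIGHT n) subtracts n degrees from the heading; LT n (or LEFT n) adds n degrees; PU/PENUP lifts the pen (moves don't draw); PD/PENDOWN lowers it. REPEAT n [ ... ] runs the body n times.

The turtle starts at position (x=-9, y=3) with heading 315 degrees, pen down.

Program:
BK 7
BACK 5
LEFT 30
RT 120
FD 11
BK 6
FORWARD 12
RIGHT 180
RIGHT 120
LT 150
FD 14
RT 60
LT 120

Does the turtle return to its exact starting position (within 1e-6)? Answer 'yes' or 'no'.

Answer: no

Derivation:
Executing turtle program step by step:
Start: pos=(-9,3), heading=315, pen down
BK 7: (-9,3) -> (-13.95,7.95) [heading=315, draw]
BK 5: (-13.95,7.95) -> (-17.485,11.485) [heading=315, draw]
LT 30: heading 315 -> 345
RT 120: heading 345 -> 225
FD 11: (-17.485,11.485) -> (-25.263,3.707) [heading=225, draw]
BK 6: (-25.263,3.707) -> (-21.021,7.95) [heading=225, draw]
FD 12: (-21.021,7.95) -> (-29.506,-0.536) [heading=225, draw]
RT 180: heading 225 -> 45
RT 120: heading 45 -> 285
LT 150: heading 285 -> 75
FD 14: (-29.506,-0.536) -> (-25.883,12.987) [heading=75, draw]
RT 60: heading 75 -> 15
LT 120: heading 15 -> 135
Final: pos=(-25.883,12.987), heading=135, 6 segment(s) drawn

Start position: (-9, 3)
Final position: (-25.883, 12.987)
Distance = 19.616; >= 1e-6 -> NOT closed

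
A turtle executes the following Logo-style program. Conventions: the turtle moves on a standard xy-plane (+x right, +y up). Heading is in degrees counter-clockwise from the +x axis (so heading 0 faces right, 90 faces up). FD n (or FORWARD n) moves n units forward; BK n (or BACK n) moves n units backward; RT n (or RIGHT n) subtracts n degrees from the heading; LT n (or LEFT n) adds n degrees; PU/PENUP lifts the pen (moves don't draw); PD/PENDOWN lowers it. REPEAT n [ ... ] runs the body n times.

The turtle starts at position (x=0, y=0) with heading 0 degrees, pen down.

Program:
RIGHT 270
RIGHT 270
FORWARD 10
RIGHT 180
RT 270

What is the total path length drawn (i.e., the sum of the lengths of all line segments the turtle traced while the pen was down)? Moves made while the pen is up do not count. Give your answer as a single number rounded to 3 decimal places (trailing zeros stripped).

Executing turtle program step by step:
Start: pos=(0,0), heading=0, pen down
RT 270: heading 0 -> 90
RT 270: heading 90 -> 180
FD 10: (0,0) -> (-10,0) [heading=180, draw]
RT 180: heading 180 -> 0
RT 270: heading 0 -> 90
Final: pos=(-10,0), heading=90, 1 segment(s) drawn

Segment lengths:
  seg 1: (0,0) -> (-10,0), length = 10
Total = 10

Answer: 10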